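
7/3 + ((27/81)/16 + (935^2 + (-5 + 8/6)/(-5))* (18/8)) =472082461/240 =1967010.25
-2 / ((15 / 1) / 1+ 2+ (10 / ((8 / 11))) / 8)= -64 / 599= -0.11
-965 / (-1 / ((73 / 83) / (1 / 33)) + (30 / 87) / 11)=67415865 / 217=310672.19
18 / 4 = 9 / 2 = 4.50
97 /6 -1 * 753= -4421 /6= -736.83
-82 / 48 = -41 / 24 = -1.71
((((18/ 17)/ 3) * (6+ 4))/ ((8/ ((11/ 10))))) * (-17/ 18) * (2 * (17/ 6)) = -187/ 72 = -2.60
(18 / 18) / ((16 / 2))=0.12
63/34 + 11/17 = 5/2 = 2.50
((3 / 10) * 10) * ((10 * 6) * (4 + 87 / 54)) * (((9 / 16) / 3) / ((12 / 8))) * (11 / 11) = 505 / 4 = 126.25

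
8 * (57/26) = 228/13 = 17.54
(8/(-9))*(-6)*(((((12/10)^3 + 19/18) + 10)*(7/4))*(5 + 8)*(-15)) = -5234866/225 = -23266.07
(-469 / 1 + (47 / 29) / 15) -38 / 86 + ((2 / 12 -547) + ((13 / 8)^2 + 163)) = -850.53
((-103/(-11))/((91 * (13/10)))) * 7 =1030/1859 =0.55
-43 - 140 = -183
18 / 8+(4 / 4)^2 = 13 / 4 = 3.25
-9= -9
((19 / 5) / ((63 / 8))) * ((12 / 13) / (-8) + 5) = 9652 / 4095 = 2.36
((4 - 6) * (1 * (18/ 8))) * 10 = -45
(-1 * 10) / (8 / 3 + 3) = -30 / 17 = -1.76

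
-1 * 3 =-3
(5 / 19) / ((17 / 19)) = 5 / 17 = 0.29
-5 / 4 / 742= -5 / 2968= -0.00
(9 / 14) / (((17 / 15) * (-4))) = -135 / 952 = -0.14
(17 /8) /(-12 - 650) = -17 /5296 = -0.00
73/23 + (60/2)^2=20773/23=903.17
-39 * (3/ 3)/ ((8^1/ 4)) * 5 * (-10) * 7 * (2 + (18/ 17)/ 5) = 256620/ 17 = 15095.29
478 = 478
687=687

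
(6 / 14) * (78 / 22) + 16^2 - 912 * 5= -331291 / 77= -4302.48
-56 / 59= -0.95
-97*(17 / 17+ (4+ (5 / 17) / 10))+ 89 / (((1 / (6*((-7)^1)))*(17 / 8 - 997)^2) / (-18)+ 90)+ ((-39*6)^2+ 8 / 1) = 1983070261091 / 36536638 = 54276.21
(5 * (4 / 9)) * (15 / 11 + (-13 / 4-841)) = -1873.08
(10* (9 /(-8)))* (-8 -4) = 135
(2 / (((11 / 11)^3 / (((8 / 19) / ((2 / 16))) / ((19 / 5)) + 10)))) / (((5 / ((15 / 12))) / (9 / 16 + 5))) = 174885 / 5776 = 30.28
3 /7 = 0.43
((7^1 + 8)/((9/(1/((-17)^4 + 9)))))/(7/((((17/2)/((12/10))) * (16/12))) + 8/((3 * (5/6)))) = 17/3357906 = 0.00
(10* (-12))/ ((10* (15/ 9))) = -36/ 5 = -7.20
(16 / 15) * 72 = 384 / 5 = 76.80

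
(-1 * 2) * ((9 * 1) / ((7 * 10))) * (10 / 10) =-9 / 35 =-0.26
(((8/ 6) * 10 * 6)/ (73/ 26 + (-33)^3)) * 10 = -20800/ 934289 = -0.02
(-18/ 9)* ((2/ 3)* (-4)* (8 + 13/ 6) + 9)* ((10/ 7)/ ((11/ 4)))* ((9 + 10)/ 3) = 247760/ 2079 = 119.17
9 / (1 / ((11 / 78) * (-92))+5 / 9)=40986 / 2179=18.81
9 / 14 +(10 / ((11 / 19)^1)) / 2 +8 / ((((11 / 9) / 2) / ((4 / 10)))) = 11177 / 770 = 14.52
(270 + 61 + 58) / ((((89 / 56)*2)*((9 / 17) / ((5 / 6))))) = 462910 / 2403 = 192.64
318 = 318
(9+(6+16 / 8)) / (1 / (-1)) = -17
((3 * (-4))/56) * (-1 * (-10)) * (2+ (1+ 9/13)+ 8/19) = -8.81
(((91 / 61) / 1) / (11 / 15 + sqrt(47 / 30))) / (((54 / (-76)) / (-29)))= -11031020 / 254187 + 501410*sqrt(1410) / 254187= 30.67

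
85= 85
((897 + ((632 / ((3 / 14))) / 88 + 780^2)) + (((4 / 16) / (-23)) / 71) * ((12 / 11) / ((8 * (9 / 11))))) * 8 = 262689697037 / 53889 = 4874644.12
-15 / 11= -1.36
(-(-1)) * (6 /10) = 0.60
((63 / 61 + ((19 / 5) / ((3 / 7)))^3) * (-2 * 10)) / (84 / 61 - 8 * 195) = 143723482 / 16044075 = 8.96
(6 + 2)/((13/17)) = 136/13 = 10.46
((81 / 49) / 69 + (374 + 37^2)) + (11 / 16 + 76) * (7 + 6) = 49406985 / 18032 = 2739.96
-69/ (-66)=23/ 22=1.05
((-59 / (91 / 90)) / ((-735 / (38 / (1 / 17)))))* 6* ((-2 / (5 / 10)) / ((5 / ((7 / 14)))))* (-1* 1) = 2744208 / 22295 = 123.09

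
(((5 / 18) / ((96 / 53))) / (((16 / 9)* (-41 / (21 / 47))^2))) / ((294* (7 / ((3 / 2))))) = 795 / 106468569088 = 0.00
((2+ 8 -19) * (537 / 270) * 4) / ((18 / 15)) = -179 / 3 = -59.67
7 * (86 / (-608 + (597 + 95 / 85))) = -731 / 12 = -60.92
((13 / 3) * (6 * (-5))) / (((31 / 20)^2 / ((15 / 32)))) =-25.36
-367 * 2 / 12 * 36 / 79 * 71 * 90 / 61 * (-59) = 830176020 / 4819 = 172271.43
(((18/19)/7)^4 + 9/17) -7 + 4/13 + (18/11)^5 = 62034134618891082/11136847257927391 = 5.57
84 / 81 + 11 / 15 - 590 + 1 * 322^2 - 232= 13886609 / 135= 102863.77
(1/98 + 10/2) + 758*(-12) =-890917/98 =-9090.99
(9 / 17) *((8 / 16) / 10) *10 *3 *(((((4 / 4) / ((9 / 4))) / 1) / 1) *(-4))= -24 / 17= -1.41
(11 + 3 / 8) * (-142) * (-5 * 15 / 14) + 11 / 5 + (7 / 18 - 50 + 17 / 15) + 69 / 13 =8060977 / 936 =8612.15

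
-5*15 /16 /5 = -15 /16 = -0.94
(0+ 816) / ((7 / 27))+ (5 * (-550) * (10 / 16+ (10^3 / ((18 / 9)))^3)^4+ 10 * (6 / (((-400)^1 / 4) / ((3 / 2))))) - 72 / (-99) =-671386732177734475708008200000000000.00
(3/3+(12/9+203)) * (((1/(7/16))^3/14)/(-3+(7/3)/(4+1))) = -450560/6517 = -69.14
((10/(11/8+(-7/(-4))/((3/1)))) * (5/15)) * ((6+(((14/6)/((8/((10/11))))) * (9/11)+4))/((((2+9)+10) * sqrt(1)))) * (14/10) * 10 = 197800/17061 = 11.59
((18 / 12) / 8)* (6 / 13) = 9 / 104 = 0.09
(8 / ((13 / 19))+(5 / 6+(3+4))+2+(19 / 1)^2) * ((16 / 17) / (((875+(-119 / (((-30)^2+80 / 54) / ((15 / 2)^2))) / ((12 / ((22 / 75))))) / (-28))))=-185915540480 / 16134072513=-11.52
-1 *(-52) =52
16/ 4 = 4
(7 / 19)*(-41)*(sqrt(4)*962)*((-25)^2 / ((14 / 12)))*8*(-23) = 54429960000 / 19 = 2864734736.84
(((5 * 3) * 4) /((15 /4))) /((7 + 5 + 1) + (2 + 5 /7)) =56 /55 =1.02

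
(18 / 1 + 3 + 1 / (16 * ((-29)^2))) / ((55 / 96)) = 1695462 / 46255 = 36.65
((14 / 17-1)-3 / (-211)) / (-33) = 194 / 39457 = 0.00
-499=-499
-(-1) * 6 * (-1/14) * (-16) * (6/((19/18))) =5184/133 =38.98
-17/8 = -2.12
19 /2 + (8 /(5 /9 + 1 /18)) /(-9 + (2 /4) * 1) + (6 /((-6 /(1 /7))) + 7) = 38791 /2618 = 14.82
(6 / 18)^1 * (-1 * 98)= -98 / 3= -32.67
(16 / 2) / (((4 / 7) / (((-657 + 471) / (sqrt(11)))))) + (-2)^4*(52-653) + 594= -9022-2604*sqrt(11) / 11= -9807.14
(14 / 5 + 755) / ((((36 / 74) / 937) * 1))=14595649 / 10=1459564.90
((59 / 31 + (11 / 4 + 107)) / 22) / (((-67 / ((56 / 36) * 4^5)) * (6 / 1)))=-4135040 / 205623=-20.11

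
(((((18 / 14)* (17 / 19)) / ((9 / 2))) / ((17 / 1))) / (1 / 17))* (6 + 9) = 510 / 133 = 3.83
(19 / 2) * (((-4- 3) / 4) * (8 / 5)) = -133 / 5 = -26.60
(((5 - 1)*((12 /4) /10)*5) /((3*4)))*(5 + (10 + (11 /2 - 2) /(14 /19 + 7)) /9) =2329 /756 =3.08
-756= -756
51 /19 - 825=-15624 /19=-822.32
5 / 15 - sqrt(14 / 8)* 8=1 / 3 - 4* sqrt(7)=-10.25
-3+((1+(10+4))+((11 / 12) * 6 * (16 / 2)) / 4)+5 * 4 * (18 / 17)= 751 / 17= 44.18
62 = 62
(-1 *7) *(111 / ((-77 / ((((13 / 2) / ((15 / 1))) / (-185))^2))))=169 / 3052500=0.00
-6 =-6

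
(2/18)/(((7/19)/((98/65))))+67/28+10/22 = 594973/180180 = 3.30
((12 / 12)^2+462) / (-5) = -463 / 5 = -92.60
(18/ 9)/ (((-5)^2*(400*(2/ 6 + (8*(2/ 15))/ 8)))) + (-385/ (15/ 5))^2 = 1037575027/ 63000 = 16469.44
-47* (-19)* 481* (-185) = -79463605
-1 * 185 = -185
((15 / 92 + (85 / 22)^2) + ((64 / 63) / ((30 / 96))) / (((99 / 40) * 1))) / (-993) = -51770317 / 3133830546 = -0.02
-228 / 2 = -114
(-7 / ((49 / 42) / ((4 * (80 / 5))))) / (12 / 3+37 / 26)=-3328 / 47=-70.81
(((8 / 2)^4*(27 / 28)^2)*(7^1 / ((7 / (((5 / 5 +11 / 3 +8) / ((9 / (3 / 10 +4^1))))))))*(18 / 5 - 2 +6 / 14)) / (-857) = -25059024 / 7348775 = -3.41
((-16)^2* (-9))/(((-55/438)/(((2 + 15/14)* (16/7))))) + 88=347385448/2695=128899.98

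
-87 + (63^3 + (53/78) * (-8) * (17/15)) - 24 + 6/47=6871824442/27495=249929.97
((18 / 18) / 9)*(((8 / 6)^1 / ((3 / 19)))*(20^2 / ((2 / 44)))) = 668800 / 81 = 8256.79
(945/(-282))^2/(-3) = -3.74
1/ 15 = 0.07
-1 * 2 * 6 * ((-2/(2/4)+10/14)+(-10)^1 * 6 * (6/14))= 348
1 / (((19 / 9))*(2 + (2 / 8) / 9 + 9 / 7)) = 2268 / 15865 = 0.14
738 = 738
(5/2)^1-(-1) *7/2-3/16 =93/16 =5.81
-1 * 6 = -6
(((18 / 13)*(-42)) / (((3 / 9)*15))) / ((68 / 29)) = -5481 / 1105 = -4.96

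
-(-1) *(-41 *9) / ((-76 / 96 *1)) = 8856 / 19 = 466.11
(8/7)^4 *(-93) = -380928/2401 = -158.65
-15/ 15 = -1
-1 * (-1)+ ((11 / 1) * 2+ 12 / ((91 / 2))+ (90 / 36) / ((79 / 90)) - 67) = -293945 / 7189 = -40.89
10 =10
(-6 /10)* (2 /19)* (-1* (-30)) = -36 /19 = -1.89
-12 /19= -0.63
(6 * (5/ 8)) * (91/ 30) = 91/ 8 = 11.38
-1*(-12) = 12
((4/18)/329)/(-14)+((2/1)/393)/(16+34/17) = 1910/8145711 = 0.00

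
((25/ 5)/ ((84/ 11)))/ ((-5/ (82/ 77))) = -41/ 294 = -0.14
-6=-6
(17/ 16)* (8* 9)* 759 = 116127/ 2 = 58063.50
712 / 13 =54.77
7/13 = 0.54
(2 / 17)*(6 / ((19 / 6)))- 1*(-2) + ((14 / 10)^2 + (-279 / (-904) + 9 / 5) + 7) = 97025573 / 7299800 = 13.29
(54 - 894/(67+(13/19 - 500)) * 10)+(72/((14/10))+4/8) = 2426567/19166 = 126.61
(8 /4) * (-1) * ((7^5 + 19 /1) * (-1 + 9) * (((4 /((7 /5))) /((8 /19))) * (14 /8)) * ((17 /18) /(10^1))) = -2717399 /9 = -301933.22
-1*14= -14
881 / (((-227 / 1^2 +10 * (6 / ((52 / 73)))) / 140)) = -400855 / 464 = -863.91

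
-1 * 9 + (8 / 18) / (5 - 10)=-409 / 45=-9.09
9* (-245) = -2205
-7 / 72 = -0.10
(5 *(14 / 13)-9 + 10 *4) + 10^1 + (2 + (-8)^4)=53877 / 13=4144.38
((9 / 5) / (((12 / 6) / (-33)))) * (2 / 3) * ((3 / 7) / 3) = -99 / 35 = -2.83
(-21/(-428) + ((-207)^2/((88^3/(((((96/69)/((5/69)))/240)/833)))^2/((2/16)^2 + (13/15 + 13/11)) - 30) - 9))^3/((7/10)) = -39128450009185687629781977396493804254818468692348620873678457331510691419072151/38193155028012744060906256232955395655965704088326994466476423741038307621600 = -1024.49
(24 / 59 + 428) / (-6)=-12638 / 177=-71.40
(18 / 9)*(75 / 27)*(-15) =-250 / 3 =-83.33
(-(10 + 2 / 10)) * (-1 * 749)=38199 / 5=7639.80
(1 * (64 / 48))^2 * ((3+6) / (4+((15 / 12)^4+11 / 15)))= 61440 / 27551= 2.23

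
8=8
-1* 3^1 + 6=3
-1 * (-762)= 762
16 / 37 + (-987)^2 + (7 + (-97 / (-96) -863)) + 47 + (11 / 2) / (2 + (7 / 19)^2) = 888548970997 / 912864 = 973364.02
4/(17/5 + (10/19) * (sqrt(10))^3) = -122740/2395671 + 190000 * sqrt(10)/2395671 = 0.20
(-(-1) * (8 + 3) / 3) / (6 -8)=-11 / 6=-1.83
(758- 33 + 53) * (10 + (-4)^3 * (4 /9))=-129148 /9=-14349.78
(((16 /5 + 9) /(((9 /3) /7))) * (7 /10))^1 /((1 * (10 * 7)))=427 /1500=0.28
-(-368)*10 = 3680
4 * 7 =28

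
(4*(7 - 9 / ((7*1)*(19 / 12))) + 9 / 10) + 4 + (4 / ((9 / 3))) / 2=120971 / 3990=30.32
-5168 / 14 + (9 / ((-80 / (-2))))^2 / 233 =-369.14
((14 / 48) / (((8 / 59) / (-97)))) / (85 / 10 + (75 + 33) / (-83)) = -3325063 / 114720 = -28.98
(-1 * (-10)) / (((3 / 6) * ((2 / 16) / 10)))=1600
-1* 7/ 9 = -7/ 9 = -0.78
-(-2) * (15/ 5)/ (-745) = -6/ 745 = -0.01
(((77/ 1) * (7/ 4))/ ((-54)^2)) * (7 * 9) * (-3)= -3773/ 432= -8.73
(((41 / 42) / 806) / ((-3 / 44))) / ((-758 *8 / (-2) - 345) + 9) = -451 / 68448744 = -0.00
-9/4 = -2.25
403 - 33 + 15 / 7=2605 / 7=372.14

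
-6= -6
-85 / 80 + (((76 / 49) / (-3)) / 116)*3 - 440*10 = -100062861 / 22736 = -4401.08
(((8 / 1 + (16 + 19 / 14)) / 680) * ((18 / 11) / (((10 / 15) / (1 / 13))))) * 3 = 5751 / 272272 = 0.02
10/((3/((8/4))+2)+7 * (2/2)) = 20/21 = 0.95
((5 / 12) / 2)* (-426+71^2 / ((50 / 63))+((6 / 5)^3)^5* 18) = 126200081143037 / 97656250000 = 1292.29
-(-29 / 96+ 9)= -835 / 96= -8.70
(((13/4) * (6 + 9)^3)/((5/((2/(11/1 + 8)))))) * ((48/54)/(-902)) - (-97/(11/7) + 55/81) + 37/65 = 2769654733/45115785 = 61.39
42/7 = 6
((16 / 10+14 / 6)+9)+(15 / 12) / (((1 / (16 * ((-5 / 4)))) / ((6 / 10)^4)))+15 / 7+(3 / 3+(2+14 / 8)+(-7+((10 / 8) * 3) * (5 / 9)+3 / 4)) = 12.42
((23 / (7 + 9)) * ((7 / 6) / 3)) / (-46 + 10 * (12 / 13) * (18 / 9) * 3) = 2093 / 35136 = 0.06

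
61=61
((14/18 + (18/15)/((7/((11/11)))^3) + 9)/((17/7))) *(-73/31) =-11021102/1162035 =-9.48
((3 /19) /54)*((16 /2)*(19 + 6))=100 /171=0.58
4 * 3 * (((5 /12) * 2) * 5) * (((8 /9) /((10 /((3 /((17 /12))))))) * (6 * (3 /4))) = 720 /17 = 42.35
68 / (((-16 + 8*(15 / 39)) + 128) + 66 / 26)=884 / 1529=0.58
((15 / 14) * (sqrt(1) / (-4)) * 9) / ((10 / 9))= -243 / 112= -2.17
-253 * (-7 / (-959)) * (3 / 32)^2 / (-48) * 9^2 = 61479 / 2244608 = 0.03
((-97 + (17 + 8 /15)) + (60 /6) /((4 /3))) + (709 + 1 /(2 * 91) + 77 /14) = 1754131 /2730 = 642.54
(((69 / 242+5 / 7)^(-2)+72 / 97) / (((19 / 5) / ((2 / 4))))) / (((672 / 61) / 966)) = 850085802325 / 42259975256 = 20.12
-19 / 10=-1.90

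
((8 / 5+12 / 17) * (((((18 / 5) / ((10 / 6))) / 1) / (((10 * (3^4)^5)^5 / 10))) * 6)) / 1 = 49 / 8450441601508673444849381950246490775401068551328125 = 0.00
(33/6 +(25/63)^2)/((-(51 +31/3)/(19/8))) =-853271/3894912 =-0.22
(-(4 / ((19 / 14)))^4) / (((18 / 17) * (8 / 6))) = -20898304 / 390963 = -53.45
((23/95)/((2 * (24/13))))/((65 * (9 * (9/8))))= 23/230850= 0.00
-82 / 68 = -41 / 34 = -1.21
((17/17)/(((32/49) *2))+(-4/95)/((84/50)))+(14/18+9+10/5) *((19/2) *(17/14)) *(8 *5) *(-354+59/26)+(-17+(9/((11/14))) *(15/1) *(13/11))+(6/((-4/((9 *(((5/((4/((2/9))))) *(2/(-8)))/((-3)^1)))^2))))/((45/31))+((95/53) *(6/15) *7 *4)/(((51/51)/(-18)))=-1911691.76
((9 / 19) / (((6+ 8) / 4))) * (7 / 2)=9 / 19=0.47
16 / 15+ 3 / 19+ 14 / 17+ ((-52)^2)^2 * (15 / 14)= 265685915861 / 33915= 7833876.33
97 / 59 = 1.64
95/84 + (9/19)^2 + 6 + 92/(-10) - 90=-13925489/151620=-91.84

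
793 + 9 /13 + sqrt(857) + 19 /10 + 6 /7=825.72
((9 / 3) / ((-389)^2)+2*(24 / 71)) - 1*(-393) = 4229573484 / 10743791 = 393.68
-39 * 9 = -351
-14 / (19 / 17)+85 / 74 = -15997 / 1406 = -11.38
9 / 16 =0.56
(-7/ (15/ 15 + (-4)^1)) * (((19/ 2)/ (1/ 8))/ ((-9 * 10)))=-1.97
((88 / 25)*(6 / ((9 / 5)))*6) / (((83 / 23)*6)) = 3.25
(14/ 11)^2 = 196/ 121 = 1.62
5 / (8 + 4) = 5 / 12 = 0.42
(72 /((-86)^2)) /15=6 /9245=0.00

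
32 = 32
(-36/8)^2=81/4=20.25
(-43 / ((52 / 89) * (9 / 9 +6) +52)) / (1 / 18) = -11481 / 832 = -13.80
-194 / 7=-27.71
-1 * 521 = -521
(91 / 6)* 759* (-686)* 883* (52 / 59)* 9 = -3263341997916 / 59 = -55310881320.61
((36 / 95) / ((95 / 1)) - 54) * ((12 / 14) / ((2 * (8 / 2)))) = -730971 / 126350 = -5.79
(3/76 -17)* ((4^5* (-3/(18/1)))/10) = 82496/285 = 289.46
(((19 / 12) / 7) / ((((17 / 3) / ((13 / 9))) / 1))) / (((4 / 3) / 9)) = 741 / 1904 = 0.39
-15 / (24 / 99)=-495 / 8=-61.88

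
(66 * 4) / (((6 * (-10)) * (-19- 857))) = 11 / 2190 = 0.01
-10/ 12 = -5/ 6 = -0.83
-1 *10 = -10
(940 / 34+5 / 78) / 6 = 36745 / 7956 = 4.62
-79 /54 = -1.46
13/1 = 13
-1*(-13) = 13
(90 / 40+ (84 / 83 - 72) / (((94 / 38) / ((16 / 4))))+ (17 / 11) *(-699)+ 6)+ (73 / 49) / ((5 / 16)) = -49708253473 / 42052780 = -1182.04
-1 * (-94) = 94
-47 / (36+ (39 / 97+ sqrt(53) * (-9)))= 5365943 / 9308292+ 442223 * sqrt(53) / 3102764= 1.61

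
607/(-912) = -607/912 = -0.67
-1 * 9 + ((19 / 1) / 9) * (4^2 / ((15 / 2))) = -607 / 135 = -4.50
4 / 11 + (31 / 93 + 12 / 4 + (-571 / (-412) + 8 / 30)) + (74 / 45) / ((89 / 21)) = 34713583 / 6050220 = 5.74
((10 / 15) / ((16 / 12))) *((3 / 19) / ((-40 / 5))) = -3 / 304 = -0.01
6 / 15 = 2 / 5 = 0.40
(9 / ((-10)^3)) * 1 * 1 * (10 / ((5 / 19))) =-171 / 500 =-0.34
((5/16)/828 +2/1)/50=26501/662400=0.04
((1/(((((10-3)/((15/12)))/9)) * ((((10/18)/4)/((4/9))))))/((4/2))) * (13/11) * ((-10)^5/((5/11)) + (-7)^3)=-51560262/77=-669613.79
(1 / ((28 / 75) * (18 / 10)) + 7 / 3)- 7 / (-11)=1373 / 308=4.46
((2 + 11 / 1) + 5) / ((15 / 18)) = 108 / 5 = 21.60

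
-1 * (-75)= 75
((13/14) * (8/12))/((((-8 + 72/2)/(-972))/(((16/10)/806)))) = -324/7595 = -0.04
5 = 5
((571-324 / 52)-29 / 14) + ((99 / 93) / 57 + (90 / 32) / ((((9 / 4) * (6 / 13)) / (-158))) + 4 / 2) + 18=99565381 / 643188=154.80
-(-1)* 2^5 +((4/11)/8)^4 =32.00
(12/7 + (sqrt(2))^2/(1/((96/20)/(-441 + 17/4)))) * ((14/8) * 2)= 51738/8735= 5.92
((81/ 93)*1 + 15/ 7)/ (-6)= -109/ 217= -0.50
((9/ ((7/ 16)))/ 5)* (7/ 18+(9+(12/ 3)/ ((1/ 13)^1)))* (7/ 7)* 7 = 1768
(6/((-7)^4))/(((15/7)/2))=4/1715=0.00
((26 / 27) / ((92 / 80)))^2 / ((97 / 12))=1081600 / 12469059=0.09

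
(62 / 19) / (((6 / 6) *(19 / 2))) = 124 / 361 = 0.34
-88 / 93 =-0.95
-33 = -33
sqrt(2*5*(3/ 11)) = sqrt(330)/ 11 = 1.65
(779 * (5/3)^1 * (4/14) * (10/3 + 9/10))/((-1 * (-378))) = 98933/23814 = 4.15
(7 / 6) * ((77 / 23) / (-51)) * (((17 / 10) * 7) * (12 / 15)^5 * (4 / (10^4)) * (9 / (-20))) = 60368 / 1123046875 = 0.00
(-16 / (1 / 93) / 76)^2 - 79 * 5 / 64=8713981 / 23104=377.16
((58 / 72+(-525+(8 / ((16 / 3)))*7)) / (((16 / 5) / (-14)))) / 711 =647255 / 204768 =3.16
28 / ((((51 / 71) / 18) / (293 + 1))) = 3506832 / 17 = 206284.24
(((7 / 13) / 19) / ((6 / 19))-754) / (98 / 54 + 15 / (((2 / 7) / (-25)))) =529245 / 920101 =0.58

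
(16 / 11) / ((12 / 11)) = 4 / 3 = 1.33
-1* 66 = -66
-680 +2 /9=-679.78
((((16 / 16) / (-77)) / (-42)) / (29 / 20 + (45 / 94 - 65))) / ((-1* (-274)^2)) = 235 / 3598658411502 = 0.00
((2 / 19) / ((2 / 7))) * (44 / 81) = 308 / 1539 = 0.20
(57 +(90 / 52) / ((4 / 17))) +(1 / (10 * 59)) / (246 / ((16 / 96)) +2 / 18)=26230369443 / 407583800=64.36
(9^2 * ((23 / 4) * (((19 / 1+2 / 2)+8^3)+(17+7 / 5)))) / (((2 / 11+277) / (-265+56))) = -193291.54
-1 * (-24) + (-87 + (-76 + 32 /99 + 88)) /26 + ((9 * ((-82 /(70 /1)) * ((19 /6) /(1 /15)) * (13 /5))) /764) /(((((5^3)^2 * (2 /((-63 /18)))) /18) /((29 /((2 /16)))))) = 421055949913 /19204453125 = 21.92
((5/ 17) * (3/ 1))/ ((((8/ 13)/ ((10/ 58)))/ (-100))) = -24375/ 986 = -24.72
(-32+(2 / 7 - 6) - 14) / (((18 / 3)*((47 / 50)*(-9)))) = 9050 / 8883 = 1.02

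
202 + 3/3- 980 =-777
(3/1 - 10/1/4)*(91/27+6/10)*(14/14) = 268/135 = 1.99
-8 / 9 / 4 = -0.22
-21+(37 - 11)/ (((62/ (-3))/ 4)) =-807/ 31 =-26.03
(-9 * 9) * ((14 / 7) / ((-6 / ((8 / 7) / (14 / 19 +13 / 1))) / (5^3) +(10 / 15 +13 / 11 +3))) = -50787000 / 1339127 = -37.93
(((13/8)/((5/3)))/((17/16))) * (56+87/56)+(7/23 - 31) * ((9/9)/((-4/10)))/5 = 3731171/54740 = 68.16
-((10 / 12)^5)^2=-9765625 / 60466176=-0.16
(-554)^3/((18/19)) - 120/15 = -1615298980/9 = -179477664.44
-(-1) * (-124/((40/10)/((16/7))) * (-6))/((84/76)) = 18848/49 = 384.65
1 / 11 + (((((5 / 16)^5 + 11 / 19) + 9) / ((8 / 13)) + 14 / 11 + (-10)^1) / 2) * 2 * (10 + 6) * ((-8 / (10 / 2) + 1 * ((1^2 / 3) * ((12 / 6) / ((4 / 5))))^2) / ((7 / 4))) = -1952521239587 / 34516500480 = -56.57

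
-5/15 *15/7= -5/7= -0.71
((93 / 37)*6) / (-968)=-279 / 17908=-0.02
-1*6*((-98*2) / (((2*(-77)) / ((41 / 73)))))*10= -34440 / 803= -42.89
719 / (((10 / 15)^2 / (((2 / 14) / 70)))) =6471 / 1960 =3.30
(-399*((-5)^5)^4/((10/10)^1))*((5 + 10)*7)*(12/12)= -3995418548583984375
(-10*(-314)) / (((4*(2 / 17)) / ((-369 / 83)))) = -4924305 / 166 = -29664.49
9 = 9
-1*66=-66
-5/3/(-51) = 5/153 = 0.03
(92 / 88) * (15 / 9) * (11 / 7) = 115 / 42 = 2.74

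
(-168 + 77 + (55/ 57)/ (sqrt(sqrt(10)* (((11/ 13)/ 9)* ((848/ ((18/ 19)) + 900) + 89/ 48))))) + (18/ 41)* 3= -3677/ 41 + 6* 10^(3/ 4)* sqrt(37003109)/ 4916497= -89.64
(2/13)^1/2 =1/13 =0.08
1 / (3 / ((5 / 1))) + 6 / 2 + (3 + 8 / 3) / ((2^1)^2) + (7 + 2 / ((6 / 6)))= 181 / 12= 15.08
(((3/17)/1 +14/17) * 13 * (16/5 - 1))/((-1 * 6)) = -143/30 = -4.77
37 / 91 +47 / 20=5017 / 1820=2.76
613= 613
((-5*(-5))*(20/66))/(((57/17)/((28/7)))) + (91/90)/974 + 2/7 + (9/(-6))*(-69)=1607706227/14249620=112.82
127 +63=190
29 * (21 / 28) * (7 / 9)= 203 / 12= 16.92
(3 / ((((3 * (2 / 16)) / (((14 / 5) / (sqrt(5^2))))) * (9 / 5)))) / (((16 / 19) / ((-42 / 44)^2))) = 6517 / 2420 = 2.69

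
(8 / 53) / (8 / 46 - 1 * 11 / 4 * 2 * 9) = -368 / 120257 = -0.00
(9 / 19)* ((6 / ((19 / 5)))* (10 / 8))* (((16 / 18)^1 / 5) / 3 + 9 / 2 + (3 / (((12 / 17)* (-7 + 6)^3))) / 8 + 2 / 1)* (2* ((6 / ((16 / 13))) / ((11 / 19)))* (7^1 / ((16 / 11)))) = 35545965 / 77824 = 456.75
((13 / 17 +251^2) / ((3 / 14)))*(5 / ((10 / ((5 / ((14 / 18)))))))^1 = 16065450 / 17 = 945026.47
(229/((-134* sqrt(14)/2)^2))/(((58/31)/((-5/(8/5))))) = -177475/29160544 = -0.01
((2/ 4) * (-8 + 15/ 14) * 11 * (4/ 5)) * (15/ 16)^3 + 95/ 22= -6560555/ 315392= -20.80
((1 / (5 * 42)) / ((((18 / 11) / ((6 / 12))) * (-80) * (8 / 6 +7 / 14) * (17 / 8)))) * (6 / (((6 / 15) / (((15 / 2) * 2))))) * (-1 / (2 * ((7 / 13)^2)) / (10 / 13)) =2197 / 932960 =0.00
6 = 6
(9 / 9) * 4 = 4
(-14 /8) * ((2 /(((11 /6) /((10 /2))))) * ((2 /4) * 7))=-735 /22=-33.41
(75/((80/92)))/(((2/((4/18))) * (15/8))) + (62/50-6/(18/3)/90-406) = -19983/50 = -399.66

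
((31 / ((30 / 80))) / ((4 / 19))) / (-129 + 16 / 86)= -50654 / 16617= -3.05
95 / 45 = 19 / 9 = 2.11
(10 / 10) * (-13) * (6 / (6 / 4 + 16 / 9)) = -1404 / 59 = -23.80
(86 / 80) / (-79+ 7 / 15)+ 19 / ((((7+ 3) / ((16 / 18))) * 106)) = 50447 / 22476240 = 0.00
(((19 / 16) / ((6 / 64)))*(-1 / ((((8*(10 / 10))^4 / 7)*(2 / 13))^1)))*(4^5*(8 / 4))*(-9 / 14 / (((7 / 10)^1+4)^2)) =18525 / 2209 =8.39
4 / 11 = 0.36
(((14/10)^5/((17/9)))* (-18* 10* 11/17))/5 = -59900148/903125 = -66.33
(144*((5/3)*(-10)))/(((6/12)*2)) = -2400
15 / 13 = 1.15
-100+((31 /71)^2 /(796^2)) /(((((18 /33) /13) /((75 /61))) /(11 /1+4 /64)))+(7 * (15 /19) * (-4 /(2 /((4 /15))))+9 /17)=-206253279142210347 /2013840954174976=-102.42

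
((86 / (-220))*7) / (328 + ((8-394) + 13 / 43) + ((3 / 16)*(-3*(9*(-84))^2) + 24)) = 1849 / 217257480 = 0.00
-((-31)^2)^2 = -923521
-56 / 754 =-28 / 377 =-0.07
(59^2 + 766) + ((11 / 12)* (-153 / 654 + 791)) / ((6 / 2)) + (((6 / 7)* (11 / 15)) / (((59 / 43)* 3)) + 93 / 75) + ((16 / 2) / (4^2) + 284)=386881869049 / 81030600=4774.52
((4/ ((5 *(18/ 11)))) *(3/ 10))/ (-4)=-11/ 300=-0.04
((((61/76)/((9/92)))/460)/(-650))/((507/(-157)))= 9577/1127061000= 0.00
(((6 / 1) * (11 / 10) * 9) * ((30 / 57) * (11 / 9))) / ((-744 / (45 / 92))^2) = 81675 / 4945413632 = 0.00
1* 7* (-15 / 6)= -35 / 2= -17.50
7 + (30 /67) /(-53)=6.99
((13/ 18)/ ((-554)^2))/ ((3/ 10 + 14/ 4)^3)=1625/ 37892463192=0.00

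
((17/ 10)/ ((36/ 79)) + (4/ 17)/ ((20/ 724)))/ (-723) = -0.02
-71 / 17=-4.18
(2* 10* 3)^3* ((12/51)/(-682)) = -432000/5797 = -74.52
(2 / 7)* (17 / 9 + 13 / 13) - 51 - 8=-3665 / 63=-58.17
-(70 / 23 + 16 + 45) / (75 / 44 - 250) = 64812 / 251275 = 0.26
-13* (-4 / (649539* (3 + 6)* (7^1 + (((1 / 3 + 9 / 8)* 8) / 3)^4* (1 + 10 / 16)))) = 416 / 17709107031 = 0.00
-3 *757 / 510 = -757 / 170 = -4.45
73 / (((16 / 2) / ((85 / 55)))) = 1241 / 88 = 14.10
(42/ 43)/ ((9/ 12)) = 56/ 43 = 1.30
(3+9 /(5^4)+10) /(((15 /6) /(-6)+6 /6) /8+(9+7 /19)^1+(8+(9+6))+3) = 2119488 /5771875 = 0.37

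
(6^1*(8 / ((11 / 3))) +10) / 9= 254 / 99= 2.57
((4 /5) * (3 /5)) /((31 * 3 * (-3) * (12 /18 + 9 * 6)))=-1 /31775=-0.00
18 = 18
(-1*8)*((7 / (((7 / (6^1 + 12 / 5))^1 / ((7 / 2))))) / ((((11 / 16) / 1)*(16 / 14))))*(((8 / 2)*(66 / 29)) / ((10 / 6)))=-1185408 / 725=-1635.05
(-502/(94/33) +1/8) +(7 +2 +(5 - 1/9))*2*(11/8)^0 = -501953/3384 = -148.33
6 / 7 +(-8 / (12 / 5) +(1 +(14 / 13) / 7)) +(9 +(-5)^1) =731 / 273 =2.68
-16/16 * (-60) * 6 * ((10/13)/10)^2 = 2.13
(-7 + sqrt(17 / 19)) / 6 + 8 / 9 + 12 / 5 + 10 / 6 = sqrt(323) / 114 + 341 / 90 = 3.95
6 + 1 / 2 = 6.50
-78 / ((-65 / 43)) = 258 / 5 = 51.60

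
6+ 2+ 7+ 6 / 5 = 81 / 5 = 16.20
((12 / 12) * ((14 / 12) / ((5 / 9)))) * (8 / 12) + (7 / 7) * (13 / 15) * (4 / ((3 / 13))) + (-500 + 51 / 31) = -672296 / 1395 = -481.93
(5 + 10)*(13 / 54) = 65 / 18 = 3.61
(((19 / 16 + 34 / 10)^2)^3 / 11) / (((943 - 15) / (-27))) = -65972075856968763 / 2675965952000000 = -24.65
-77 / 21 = -11 / 3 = -3.67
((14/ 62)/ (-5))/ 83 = -7/ 12865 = -0.00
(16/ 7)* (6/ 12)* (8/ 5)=64/ 35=1.83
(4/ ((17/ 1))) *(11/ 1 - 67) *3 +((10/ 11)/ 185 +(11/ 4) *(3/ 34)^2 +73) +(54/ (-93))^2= 61191310069/ 1808571248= 33.83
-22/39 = -0.56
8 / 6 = 4 / 3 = 1.33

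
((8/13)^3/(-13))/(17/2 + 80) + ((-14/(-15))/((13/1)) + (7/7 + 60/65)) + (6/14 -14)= -11.58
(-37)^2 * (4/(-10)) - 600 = -5738/5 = -1147.60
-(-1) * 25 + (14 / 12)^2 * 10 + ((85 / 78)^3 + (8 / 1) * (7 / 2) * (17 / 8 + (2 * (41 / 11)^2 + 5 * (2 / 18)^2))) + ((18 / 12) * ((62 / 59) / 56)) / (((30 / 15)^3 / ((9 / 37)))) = 18513108340584553 / 21058730941248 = 879.12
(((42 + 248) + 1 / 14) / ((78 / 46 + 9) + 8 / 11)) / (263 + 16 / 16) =93403 / 971040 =0.10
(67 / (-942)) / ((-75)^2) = -67 / 5298750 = -0.00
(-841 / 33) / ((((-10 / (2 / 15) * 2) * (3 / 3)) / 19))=15979 / 4950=3.23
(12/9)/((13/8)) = 32/39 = 0.82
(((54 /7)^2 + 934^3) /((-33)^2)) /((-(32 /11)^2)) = -9981061903 /112896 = -88409.35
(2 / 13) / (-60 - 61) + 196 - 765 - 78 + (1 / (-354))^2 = -127538227055 / 197122068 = -647.00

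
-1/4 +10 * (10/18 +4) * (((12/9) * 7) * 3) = 45911/36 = 1275.31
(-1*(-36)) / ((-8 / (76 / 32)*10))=-171 / 160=-1.07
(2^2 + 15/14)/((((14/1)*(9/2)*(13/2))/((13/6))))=71/2646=0.03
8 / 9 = 0.89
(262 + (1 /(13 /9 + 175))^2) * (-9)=-5946273081 /2521744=-2358.00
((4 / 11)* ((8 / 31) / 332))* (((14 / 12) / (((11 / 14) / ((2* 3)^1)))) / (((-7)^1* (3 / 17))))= -1904 / 933999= -0.00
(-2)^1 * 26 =-52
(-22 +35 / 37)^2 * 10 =6068410 / 1369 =4432.73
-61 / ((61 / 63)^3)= -250047 / 3721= -67.20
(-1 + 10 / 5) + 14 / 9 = 23 / 9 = 2.56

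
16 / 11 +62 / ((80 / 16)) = 762 / 55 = 13.85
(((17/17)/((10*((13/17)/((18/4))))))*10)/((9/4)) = 34/13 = 2.62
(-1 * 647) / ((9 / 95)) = -6829.44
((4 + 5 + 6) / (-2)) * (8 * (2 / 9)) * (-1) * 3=40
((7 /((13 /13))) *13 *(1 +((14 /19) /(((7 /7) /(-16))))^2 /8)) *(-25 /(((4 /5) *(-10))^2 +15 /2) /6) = -35175 /361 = -97.44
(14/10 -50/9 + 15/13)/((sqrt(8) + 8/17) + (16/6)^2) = -0.29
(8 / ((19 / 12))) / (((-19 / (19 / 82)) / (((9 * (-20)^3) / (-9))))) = -384000 / 779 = -492.94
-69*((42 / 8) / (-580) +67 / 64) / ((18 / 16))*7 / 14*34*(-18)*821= 9274970823 / 580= 15991329.01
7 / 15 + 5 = 82 / 15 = 5.47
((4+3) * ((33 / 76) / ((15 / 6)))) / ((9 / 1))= 77 / 570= 0.14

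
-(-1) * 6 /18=1 /3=0.33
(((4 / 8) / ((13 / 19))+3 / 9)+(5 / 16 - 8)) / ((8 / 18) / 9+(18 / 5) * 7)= -557955 / 2127008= -0.26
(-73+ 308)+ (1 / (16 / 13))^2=60329 / 256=235.66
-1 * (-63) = 63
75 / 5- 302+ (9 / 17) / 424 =-2068687 / 7208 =-287.00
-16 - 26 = -42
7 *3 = 21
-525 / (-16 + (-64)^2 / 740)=97125 / 1936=50.17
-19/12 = -1.58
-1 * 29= -29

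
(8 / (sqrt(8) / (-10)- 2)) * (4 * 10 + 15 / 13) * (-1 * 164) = 17548000 / 637- 1754800 * sqrt(2) / 637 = 23652.02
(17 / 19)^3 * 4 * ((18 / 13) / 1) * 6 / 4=530604 / 89167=5.95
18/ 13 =1.38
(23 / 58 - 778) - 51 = -48059 / 58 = -828.60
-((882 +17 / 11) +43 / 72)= -884.14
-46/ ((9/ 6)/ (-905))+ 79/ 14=1165877/ 42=27758.98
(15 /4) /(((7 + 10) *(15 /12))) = 3 /17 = 0.18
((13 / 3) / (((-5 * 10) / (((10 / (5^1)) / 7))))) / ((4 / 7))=-13 / 300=-0.04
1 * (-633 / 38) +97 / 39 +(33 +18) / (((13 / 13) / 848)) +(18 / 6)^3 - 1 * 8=64100693 / 1482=43252.83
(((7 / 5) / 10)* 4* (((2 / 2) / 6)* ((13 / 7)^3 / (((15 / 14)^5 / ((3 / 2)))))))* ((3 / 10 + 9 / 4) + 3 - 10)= -268271276 / 94921875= -2.83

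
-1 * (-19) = 19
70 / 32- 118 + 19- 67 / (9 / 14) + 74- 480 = -87413 / 144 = -607.03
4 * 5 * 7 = 140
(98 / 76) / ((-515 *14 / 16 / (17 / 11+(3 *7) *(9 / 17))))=-66304 / 1829795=-0.04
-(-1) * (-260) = -260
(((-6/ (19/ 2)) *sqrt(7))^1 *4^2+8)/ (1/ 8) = 64- 1536 *sqrt(7)/ 19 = -149.89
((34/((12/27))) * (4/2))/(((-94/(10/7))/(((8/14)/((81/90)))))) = -3400/2303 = -1.48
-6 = -6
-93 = -93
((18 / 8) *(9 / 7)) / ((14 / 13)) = 1053 / 392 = 2.69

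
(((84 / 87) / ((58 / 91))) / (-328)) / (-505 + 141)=7 / 551696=0.00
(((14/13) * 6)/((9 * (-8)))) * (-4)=14/39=0.36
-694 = -694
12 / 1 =12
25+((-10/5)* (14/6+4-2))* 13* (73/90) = -8962/135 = -66.39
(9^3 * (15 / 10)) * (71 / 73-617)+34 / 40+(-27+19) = -983504339 / 1460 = -673633.11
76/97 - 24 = -2252/97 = -23.22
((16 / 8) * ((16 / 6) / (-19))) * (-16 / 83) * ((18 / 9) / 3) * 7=3584 / 14193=0.25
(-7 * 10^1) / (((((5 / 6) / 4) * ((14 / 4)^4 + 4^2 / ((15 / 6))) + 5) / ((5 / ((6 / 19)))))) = -425600 / 14437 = -29.48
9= 9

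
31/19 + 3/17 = 584/323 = 1.81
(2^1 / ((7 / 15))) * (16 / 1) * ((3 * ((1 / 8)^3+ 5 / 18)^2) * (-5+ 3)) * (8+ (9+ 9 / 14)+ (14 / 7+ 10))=-3447656075 / 3612672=-954.32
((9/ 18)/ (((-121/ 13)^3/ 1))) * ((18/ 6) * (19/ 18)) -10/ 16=-26656901/ 42517464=-0.63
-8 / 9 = -0.89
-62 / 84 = -31 / 42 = -0.74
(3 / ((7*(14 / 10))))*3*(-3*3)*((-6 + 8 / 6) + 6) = -540 / 49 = -11.02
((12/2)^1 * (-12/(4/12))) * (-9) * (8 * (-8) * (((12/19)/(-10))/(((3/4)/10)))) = 1990656/19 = 104771.37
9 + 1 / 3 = 28 / 3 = 9.33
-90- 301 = -391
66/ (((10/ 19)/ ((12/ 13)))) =7524/ 65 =115.75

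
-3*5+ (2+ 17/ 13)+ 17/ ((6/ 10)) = 16.64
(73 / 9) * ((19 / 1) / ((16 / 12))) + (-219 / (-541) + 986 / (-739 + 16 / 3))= 1638138659 / 14288892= 114.64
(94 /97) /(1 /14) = 1316 /97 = 13.57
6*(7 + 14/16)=189/4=47.25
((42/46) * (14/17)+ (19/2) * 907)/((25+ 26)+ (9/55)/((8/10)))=148251202/880923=168.29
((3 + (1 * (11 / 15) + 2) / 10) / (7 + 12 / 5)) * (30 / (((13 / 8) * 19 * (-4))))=-982 / 11609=-0.08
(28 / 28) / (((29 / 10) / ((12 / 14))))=60 / 203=0.30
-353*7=-2471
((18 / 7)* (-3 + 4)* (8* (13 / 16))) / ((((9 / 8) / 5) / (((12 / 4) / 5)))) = 312 / 7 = 44.57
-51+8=-43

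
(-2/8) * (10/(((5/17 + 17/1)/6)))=-85/98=-0.87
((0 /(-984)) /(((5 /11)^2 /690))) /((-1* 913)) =0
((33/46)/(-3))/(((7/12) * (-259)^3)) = 66/2797210619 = 0.00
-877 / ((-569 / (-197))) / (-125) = 2.43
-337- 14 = -351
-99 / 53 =-1.87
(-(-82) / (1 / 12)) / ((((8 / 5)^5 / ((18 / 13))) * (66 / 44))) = 86.62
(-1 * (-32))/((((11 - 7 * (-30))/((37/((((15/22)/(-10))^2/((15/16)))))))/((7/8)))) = 626780/663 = 945.37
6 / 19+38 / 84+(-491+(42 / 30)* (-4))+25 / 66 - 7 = -3675444 / 7315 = -502.45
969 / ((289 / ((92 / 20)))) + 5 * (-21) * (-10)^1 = 90561 / 85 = 1065.42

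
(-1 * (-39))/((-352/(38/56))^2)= 14079/97140736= 0.00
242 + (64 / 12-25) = 667 / 3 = 222.33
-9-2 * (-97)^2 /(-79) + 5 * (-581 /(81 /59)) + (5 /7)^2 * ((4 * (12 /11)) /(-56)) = -45554418724 /24143427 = -1886.82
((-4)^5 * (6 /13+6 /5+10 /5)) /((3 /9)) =-731136 /65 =-11248.25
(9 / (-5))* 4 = -36 / 5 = -7.20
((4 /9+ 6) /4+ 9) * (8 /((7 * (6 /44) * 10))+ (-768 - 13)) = -8278.38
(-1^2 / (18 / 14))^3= -343 / 729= -0.47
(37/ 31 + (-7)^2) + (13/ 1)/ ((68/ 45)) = 123943/ 2108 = 58.80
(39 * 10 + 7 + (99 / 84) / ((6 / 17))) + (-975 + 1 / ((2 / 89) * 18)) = -288383 / 504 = -572.19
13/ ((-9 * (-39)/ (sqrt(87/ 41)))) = sqrt(3567)/ 1107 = 0.05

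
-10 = -10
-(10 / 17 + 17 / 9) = -379 / 153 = -2.48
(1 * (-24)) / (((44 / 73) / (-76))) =33288 / 11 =3026.18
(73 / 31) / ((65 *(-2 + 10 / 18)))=-657 / 26195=-0.03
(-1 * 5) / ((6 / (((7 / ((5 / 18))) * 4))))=-84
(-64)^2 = 4096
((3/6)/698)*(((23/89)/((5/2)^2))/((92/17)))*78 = 663/1553050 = 0.00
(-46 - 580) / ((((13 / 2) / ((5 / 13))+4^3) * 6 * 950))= -313 / 230565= -0.00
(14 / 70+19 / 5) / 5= 4 / 5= 0.80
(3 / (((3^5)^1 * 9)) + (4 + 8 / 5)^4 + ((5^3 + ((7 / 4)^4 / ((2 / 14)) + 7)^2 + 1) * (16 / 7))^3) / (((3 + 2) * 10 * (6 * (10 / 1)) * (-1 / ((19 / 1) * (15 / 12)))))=-1121347882523112861575458272541 / 75144747810816000000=-14922505101.04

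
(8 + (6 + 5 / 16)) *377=86333 / 16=5395.81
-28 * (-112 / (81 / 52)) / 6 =335.54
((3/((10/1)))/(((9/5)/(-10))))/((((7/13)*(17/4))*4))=-65/357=-0.18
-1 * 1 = -1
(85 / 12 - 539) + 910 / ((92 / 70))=44291 / 276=160.47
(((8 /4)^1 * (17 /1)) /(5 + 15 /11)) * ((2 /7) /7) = 374 /1715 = 0.22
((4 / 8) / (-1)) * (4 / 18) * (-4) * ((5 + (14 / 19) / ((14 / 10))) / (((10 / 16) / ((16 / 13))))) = 3584 / 741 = 4.84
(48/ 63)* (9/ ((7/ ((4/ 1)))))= 192/ 49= 3.92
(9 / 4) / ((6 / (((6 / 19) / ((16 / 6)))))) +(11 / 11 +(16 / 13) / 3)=34493 / 23712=1.45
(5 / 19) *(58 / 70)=29 / 133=0.22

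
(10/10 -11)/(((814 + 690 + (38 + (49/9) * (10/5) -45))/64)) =-0.42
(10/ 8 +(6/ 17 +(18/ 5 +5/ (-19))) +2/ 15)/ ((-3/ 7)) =-11.84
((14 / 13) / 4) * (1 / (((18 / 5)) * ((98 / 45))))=25 / 728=0.03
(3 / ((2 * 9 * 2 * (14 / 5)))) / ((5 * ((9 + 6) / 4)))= 1 / 630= 0.00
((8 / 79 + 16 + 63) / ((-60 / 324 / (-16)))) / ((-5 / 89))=-240261552 / 1975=-121651.42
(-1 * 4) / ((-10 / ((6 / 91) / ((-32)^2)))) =3 / 116480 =0.00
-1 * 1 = -1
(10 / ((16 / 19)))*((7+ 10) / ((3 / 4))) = 1615 / 6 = 269.17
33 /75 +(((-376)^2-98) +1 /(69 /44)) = 243706409 /1725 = 141279.08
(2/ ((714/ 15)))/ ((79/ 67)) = 335/ 9401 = 0.04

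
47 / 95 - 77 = -7268 / 95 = -76.51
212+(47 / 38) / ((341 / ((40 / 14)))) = 212.01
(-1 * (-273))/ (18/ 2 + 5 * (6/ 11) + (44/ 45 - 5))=135135/ 3814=35.43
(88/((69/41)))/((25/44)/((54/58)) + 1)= 1428768/43999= 32.47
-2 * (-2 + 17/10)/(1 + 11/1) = 1/20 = 0.05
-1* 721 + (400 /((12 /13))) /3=-5189 /9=-576.56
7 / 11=0.64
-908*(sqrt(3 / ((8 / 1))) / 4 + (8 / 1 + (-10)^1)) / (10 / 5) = 908- 227*sqrt(6) / 8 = 838.50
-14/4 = -3.50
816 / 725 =1.13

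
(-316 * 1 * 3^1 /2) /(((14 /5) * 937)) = -0.18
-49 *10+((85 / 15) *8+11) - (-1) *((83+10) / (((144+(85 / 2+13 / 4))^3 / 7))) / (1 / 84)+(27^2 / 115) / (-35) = -3688503829288 / 8501995425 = -433.84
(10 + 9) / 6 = 3.17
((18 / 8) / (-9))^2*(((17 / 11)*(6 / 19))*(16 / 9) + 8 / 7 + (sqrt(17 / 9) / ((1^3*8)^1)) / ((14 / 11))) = 0.13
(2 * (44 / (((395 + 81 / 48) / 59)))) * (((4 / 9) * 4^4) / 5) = 7733248 / 25965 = 297.83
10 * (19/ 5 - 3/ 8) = 137/ 4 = 34.25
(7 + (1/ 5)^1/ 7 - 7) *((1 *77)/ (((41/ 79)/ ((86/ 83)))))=74734/ 17015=4.39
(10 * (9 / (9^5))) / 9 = 10 / 59049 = 0.00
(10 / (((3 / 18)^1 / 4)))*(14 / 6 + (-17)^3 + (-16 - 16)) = -1186240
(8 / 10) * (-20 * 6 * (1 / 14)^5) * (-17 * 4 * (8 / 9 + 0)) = 544 / 50421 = 0.01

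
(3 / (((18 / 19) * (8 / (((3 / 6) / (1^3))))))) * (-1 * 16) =-19 / 6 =-3.17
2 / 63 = 0.03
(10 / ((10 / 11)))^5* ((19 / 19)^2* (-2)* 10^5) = -32210200000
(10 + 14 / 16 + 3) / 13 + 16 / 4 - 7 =-201 / 104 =-1.93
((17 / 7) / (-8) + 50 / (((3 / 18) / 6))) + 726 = 141439 / 56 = 2525.70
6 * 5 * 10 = 300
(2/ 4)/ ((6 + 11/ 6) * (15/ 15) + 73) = 3/ 485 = 0.01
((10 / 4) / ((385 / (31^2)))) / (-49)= -961 / 7546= -0.13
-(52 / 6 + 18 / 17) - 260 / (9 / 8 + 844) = -3459536 / 344811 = -10.03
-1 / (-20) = 1 / 20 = 0.05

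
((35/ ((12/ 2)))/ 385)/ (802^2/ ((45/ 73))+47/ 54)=45/ 3098959457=0.00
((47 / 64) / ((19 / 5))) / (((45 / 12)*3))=47 / 2736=0.02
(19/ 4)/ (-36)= -19/ 144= -0.13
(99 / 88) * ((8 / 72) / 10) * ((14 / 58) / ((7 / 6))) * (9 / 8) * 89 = 2403 / 9280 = 0.26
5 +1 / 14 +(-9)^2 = 86.07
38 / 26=19 / 13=1.46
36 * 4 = 144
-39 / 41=-0.95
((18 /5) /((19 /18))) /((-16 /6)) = -243 /190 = -1.28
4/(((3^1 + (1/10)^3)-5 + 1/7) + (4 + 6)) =28000/57007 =0.49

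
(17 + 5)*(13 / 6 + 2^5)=2255 / 3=751.67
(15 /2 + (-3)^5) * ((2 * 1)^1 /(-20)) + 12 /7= 3537 /140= 25.26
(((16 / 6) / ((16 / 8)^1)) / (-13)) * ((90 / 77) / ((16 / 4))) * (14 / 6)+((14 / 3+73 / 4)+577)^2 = 7411059503 / 20592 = 359899.94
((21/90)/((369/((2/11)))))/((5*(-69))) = -7/21005325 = -0.00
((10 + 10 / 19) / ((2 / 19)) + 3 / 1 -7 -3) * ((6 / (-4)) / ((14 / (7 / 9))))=-7.75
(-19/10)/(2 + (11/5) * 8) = -19/196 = -0.10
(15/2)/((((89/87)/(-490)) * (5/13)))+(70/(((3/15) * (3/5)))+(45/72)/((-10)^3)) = -8756.95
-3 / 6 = -1 / 2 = -0.50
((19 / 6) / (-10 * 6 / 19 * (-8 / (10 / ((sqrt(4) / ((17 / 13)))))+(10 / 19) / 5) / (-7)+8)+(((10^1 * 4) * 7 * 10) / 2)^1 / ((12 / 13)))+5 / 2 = 139802201 / 92000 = 1519.59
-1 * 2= -2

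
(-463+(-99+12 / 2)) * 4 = -2224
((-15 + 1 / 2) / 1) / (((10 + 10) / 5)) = -29 / 8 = -3.62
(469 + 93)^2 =315844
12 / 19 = 0.63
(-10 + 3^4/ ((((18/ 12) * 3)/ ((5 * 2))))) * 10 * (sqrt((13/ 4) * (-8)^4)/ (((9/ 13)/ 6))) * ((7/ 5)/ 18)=990080 * sqrt(13)/ 27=132214.23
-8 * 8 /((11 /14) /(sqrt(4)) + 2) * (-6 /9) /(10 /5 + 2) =896 /201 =4.46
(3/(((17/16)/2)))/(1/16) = 1536/17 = 90.35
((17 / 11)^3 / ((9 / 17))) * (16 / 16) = 83521 / 11979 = 6.97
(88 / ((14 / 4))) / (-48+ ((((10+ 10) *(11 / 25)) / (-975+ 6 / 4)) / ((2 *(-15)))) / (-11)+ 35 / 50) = -51400800 / 96697811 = -0.53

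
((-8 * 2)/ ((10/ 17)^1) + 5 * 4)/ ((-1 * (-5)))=-36/ 25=-1.44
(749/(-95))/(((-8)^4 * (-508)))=749/197672960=0.00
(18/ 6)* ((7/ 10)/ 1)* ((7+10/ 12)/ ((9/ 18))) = 329/ 10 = 32.90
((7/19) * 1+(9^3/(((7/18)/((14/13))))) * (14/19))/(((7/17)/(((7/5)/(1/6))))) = 37485714/1235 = 30352.80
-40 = -40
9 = 9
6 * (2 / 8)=3 / 2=1.50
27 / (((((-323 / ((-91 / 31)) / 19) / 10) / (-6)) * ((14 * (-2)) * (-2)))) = -5265 / 1054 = -5.00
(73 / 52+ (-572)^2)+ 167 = 327352.40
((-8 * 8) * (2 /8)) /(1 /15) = -240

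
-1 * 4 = -4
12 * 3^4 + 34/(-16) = 7759/8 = 969.88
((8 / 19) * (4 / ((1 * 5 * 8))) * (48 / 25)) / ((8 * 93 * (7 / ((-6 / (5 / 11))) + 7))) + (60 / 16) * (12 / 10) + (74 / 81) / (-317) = 7260447156787 / 1614460632750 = 4.50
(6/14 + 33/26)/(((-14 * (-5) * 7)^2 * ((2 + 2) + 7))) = 309/480680200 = 0.00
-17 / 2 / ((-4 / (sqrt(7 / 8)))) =17 * sqrt(14) / 32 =1.99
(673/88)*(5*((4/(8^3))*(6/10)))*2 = 2019/5632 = 0.36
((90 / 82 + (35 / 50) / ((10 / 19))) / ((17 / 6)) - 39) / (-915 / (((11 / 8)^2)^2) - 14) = 19462149531 / 137755567900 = 0.14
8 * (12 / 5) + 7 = 131 / 5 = 26.20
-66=-66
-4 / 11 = -0.36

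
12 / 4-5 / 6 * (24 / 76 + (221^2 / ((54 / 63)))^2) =-11104238461823 / 4104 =-2705711126.18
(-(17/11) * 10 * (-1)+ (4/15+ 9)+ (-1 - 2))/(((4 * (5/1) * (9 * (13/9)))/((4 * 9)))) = 10752/3575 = 3.01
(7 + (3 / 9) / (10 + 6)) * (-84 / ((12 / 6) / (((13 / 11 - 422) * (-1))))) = -10919811 / 88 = -124088.76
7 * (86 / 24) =301 / 12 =25.08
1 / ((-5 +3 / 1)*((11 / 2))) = -1 / 11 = -0.09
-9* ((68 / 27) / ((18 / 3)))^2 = -1156 / 729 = -1.59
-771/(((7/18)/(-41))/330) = 187769340/7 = 26824191.43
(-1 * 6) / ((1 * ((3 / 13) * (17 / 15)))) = -390 / 17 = -22.94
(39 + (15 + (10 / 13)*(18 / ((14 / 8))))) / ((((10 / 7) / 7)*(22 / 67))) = 1321173 / 1430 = 923.90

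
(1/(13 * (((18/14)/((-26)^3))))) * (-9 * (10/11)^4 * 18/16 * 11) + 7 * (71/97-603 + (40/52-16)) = 127003838878/1678391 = 75670.00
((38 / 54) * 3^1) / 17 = 19 / 153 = 0.12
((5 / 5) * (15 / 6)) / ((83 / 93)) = 2.80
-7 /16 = -0.44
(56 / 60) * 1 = 0.93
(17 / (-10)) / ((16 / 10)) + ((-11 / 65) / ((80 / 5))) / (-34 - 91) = -69057 / 65000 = -1.06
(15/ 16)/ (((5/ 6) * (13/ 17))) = 153/ 104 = 1.47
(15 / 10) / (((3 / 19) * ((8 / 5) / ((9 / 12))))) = 285 / 64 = 4.45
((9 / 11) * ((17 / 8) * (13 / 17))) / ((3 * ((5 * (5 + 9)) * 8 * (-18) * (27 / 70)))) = -13 / 114048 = -0.00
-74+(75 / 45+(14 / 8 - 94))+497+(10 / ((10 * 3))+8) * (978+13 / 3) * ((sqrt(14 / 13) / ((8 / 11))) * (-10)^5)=3989 / 12 - 10130312500 * sqrt(182) / 117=-1168079901.52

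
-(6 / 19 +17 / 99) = -917 / 1881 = -0.49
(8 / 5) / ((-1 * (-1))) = 8 / 5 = 1.60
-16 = -16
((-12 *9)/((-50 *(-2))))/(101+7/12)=-0.01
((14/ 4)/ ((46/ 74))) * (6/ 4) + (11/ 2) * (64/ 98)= 54265/ 4508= 12.04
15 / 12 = 5 / 4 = 1.25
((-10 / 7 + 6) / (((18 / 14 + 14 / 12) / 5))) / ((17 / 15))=14400 / 1751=8.22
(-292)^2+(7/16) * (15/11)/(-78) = 390168029/4576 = 85263.99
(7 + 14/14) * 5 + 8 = 48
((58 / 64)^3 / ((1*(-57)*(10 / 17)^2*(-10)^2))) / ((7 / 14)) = -7048421 / 9338880000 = -0.00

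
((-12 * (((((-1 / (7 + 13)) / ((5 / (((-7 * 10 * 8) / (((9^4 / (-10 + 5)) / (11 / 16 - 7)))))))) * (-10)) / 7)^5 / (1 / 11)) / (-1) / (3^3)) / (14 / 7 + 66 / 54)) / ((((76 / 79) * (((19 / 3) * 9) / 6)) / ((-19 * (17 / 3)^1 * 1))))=485205358441478125 / 321545936061137652928848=0.00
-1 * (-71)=71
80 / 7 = 11.43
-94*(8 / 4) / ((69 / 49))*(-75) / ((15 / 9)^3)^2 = 6715548 / 14375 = 467.17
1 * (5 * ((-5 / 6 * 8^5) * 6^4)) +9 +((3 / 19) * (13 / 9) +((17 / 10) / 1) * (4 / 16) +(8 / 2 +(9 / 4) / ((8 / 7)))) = -1613758321529 / 9120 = -176947184.38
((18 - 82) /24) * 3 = -8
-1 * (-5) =5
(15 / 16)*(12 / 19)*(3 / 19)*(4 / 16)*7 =945 / 5776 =0.16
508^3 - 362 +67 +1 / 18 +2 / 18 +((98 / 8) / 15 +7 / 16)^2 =7551142199401 / 57600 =131096218.74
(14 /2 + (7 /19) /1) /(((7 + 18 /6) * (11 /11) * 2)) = 7 /19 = 0.37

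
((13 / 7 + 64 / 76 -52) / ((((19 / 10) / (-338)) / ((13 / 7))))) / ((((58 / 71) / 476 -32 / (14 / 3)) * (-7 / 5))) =267503306200 / 157626679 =1697.07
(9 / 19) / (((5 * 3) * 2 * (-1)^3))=-3 / 190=-0.02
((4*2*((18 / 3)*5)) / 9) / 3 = 80 / 9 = 8.89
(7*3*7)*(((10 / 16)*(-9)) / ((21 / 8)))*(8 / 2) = -1260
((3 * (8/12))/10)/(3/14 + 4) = 14/295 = 0.05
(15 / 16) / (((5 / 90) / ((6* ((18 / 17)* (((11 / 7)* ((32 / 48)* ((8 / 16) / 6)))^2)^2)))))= 73205 / 11755296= 0.01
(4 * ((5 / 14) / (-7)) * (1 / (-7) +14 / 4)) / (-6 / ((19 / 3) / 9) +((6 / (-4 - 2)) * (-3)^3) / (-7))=4465 / 80703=0.06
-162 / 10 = -16.20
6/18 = 1/3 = 0.33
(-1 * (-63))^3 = 250047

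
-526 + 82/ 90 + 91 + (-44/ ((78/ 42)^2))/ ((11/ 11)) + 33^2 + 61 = 5347484/ 7605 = 703.15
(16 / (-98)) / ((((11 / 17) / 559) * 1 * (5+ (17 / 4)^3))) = -4865536 / 2820587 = -1.73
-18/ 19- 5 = -113/ 19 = -5.95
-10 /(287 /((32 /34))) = -0.03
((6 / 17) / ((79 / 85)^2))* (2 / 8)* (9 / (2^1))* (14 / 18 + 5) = 16575 / 6241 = 2.66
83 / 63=1.32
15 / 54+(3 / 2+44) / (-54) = -0.56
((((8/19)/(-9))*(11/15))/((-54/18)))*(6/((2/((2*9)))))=176/285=0.62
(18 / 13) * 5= 90 / 13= 6.92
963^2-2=927367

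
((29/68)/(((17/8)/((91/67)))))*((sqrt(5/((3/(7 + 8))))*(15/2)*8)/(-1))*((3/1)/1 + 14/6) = -8444800/19363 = -436.13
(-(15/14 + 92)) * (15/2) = -19545/28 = -698.04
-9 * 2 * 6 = -108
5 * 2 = 10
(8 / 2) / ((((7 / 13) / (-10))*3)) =-520 / 21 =-24.76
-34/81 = -0.42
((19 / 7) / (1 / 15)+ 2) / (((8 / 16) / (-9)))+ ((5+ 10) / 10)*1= -10743 / 14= -767.36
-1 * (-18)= 18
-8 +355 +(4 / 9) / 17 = 53095 / 153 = 347.03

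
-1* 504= -504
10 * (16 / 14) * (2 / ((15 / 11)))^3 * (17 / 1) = 612.96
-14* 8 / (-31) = 112 / 31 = 3.61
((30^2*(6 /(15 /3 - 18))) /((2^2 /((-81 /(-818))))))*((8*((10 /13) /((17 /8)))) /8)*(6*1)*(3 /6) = -13122000 /1175057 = -11.17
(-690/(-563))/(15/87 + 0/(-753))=4002/563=7.11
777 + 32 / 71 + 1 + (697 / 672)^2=24993540119 / 32062464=779.53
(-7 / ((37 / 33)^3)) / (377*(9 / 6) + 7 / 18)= -205821 / 23452339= -0.01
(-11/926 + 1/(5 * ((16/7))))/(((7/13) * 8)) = 36413/2074240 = 0.02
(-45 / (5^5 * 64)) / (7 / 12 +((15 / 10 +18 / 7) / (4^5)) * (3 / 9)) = -6048 / 15715625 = -0.00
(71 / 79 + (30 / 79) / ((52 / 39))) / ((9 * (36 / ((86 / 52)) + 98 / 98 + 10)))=8041 / 2003598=0.00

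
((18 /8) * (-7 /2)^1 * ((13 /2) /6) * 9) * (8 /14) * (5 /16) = -13.71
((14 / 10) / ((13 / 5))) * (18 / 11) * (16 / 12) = 168 / 143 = 1.17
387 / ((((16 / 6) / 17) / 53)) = 1046061 / 8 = 130757.62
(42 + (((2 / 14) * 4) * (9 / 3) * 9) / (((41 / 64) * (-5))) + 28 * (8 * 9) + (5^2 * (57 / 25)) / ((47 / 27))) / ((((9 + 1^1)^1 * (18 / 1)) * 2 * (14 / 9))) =140685411 / 37769200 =3.72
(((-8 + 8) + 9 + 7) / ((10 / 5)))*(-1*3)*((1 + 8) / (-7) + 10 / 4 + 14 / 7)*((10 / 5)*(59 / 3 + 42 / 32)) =-45315 / 14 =-3236.79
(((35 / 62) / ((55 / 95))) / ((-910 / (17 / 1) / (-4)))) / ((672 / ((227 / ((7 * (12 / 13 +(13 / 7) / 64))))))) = 146642 / 39707745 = 0.00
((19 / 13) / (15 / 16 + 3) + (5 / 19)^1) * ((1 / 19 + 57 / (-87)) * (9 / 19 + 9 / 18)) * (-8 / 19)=485021456 / 3095254071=0.16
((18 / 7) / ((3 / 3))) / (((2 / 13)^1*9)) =13 / 7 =1.86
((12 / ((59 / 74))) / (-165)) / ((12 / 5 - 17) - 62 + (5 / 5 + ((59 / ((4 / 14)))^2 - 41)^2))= -4736 / 94227864835973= -0.00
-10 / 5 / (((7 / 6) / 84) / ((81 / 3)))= -3888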